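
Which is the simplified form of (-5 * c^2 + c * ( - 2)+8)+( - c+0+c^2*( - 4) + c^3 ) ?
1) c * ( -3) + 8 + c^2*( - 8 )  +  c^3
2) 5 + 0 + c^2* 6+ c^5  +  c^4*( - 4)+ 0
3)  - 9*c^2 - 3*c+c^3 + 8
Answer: 3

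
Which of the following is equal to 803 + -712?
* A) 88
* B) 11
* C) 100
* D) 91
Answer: D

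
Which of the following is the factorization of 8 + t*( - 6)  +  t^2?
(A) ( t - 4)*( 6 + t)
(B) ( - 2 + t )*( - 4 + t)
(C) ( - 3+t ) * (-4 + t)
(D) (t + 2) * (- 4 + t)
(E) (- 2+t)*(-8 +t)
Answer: B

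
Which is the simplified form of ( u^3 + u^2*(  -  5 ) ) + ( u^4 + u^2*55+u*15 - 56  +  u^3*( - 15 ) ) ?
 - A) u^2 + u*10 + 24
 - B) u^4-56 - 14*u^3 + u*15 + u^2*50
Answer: B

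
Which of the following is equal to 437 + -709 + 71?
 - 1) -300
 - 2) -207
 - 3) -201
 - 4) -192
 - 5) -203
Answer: 3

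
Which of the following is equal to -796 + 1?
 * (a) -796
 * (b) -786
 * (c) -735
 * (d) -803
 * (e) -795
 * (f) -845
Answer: e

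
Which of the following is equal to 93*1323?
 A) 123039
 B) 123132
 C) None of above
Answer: A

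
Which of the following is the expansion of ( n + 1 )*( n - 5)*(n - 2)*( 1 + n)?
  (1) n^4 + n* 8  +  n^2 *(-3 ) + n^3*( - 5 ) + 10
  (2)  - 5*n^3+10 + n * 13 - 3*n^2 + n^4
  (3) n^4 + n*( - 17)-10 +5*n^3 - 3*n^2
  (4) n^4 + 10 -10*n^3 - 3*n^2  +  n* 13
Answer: 2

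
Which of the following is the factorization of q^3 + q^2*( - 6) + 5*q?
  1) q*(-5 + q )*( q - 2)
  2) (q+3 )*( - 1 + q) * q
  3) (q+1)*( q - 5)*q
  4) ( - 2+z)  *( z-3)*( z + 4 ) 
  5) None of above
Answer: 5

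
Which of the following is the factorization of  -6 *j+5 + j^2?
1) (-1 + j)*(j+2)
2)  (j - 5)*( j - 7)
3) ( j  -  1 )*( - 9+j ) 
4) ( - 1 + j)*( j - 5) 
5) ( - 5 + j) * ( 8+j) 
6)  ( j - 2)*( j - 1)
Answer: 4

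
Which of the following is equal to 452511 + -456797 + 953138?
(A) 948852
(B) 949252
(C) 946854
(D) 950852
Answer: A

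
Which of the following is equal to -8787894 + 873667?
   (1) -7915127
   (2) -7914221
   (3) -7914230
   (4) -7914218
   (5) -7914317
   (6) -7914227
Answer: 6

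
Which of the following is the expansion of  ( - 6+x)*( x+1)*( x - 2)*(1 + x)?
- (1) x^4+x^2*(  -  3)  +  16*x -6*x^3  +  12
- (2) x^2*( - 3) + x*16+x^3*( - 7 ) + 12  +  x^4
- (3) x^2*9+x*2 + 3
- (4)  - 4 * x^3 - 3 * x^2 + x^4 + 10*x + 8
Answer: 1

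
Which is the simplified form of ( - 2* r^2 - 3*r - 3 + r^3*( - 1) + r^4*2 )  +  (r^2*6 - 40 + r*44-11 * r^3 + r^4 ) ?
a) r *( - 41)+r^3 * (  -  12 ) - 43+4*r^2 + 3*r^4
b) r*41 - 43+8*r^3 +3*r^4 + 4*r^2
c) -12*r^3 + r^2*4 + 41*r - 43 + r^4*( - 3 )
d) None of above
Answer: d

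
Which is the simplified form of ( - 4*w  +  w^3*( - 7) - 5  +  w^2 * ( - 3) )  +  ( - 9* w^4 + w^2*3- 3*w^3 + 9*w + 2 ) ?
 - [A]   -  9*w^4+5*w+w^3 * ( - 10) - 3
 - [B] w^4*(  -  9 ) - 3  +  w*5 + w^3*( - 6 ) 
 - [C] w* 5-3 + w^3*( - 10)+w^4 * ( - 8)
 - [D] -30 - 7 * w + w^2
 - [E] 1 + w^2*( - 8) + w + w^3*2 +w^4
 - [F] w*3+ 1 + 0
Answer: A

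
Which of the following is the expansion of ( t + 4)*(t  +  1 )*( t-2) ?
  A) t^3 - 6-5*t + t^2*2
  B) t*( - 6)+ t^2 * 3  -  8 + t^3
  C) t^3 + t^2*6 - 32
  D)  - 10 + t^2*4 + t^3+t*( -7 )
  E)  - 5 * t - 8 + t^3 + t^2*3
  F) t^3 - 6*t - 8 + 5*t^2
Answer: B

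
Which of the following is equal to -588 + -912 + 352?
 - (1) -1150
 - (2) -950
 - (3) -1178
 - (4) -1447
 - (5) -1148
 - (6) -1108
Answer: 5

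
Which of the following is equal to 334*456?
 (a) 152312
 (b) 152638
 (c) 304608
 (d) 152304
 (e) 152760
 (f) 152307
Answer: d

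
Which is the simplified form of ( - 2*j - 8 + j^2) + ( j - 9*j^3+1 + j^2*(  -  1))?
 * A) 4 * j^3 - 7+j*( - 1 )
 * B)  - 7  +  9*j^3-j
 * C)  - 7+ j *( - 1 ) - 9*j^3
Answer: C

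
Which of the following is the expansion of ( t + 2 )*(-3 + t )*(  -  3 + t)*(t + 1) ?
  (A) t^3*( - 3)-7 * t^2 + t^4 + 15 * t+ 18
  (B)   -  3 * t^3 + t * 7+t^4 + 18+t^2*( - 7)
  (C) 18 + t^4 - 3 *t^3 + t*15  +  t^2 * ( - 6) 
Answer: A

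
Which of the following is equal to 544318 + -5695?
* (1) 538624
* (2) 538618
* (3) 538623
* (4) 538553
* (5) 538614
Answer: 3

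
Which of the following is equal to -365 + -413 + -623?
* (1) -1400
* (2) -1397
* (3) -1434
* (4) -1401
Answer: 4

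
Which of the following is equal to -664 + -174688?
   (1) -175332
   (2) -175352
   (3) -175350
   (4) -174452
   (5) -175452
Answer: 2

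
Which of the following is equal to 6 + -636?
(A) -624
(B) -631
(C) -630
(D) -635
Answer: C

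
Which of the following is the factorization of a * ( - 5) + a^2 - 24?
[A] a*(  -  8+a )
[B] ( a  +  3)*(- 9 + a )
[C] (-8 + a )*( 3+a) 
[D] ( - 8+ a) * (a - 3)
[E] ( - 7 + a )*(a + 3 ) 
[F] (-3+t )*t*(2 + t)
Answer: C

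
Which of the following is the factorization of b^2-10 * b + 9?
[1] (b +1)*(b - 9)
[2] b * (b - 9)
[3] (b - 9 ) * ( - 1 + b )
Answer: 3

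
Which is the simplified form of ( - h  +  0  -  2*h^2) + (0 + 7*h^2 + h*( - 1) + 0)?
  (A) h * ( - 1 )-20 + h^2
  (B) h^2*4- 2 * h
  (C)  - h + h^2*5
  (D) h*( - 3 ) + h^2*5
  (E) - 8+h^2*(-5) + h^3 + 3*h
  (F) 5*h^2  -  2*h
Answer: F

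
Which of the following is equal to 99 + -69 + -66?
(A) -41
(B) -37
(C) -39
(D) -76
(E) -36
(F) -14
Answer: E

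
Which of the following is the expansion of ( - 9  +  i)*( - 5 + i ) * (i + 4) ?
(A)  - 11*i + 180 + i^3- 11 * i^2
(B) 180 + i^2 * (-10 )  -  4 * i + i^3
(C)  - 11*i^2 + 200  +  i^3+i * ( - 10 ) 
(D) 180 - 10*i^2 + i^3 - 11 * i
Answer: D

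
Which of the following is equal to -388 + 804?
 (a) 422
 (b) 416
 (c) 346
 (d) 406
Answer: b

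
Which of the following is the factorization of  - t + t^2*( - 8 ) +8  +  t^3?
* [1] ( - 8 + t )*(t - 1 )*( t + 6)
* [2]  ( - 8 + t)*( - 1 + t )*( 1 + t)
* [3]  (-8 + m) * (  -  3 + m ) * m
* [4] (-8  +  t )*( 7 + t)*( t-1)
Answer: 2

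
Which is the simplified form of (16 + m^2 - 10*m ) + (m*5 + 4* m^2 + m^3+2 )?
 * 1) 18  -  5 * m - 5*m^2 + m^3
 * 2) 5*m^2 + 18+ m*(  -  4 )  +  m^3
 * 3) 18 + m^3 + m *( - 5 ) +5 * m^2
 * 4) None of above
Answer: 3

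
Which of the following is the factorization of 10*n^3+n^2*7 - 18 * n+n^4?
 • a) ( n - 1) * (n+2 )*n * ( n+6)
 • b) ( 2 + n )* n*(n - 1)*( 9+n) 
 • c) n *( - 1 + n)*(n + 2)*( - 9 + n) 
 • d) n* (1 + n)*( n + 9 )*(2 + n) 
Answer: b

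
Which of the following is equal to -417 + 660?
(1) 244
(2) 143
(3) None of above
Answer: 3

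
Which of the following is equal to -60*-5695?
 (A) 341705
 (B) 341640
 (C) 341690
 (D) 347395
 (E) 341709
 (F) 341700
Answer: F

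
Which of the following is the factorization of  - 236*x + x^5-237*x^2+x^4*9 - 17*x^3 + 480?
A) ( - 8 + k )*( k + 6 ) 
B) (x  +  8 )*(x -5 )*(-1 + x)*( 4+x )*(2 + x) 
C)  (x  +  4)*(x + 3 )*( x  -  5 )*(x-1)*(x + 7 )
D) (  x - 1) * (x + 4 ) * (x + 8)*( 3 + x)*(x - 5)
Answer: D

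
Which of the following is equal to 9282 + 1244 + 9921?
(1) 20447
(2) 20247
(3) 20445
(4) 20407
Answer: 1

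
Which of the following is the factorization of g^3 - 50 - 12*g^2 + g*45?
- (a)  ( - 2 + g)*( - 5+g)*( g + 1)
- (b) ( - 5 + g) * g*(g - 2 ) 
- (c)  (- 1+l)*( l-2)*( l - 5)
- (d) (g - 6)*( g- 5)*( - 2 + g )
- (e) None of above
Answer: e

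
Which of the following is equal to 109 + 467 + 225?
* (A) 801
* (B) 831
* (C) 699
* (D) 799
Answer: A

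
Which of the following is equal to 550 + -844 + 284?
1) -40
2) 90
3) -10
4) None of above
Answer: 3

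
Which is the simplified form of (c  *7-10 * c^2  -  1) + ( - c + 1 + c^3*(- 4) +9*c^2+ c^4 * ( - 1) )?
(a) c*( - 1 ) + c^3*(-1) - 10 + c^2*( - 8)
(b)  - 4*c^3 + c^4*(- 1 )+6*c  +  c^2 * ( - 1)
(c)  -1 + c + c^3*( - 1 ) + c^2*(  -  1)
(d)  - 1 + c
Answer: b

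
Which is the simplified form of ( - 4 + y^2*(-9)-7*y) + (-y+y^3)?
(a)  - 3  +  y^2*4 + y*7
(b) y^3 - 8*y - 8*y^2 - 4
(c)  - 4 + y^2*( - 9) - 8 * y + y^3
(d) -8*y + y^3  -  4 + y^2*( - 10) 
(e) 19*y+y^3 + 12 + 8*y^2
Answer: c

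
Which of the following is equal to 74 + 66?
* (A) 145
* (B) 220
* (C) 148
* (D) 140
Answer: D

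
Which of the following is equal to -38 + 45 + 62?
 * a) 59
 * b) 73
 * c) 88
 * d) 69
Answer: d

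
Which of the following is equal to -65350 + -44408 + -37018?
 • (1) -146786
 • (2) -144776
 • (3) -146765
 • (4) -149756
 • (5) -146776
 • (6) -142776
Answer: 5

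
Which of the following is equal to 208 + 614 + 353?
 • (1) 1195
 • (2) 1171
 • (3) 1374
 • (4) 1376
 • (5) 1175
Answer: 5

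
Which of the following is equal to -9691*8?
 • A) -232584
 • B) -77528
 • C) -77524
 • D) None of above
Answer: B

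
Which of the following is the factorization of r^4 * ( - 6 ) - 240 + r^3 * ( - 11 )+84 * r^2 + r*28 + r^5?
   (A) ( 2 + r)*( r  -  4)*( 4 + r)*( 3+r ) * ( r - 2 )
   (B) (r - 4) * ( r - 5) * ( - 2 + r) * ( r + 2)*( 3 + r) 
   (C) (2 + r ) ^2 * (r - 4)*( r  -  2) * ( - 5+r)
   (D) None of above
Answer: B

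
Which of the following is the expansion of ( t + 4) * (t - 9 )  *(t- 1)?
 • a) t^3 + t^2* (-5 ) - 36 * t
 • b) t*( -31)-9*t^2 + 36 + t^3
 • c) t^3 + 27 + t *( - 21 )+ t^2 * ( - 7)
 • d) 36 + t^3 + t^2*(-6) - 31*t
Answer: d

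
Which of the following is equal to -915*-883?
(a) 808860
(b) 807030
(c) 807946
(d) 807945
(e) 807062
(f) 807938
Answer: d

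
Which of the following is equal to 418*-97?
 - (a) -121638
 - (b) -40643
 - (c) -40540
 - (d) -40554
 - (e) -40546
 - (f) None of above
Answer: e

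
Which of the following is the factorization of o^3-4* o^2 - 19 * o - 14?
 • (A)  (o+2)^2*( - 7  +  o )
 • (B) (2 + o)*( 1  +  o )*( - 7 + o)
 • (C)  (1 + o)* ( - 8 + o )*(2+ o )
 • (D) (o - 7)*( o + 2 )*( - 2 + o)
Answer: B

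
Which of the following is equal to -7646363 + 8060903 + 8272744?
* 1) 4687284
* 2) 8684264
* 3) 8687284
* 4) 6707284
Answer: 3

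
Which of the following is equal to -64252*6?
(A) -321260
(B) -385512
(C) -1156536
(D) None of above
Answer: B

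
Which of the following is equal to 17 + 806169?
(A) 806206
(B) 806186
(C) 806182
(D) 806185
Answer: B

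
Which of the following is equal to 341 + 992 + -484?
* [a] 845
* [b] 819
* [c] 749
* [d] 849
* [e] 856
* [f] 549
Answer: d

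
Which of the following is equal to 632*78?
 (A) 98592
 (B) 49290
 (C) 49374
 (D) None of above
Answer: D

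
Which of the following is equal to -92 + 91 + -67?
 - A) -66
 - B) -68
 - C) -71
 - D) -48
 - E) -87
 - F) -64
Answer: B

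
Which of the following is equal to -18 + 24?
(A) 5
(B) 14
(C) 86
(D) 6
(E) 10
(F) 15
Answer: D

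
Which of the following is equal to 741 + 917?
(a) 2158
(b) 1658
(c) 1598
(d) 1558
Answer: b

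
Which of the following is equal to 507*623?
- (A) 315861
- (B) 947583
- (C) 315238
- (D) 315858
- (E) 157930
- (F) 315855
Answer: A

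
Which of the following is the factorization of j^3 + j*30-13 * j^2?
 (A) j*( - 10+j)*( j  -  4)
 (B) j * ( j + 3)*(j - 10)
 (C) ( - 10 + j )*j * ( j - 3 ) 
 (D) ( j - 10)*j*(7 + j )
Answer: C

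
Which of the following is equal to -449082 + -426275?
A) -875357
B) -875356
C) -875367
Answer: A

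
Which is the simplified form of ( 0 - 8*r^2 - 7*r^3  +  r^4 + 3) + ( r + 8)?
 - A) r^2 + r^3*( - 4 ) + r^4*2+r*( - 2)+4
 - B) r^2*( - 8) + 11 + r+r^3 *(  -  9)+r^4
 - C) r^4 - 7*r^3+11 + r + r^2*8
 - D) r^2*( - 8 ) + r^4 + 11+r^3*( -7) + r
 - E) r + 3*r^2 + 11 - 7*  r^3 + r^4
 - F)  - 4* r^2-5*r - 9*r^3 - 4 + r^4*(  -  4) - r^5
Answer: D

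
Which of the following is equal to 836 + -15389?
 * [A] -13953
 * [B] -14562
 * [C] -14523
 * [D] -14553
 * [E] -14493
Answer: D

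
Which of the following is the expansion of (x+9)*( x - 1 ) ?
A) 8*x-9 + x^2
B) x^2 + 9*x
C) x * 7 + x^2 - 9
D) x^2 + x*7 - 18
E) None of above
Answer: A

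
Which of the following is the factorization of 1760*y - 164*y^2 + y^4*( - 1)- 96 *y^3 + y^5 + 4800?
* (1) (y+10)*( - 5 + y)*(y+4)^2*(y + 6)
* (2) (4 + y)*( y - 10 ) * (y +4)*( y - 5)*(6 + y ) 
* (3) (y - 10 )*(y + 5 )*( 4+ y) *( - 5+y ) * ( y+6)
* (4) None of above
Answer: 2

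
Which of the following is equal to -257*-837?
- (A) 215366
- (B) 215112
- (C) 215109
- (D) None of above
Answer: C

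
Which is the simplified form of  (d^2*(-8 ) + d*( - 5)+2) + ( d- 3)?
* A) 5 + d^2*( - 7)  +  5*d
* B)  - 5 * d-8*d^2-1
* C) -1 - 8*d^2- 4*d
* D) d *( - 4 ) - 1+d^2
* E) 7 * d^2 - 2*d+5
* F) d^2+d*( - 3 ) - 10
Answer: C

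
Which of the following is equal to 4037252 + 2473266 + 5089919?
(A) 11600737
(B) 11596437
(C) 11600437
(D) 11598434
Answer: C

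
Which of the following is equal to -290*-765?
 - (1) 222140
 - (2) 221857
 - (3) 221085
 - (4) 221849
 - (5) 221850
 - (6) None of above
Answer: 5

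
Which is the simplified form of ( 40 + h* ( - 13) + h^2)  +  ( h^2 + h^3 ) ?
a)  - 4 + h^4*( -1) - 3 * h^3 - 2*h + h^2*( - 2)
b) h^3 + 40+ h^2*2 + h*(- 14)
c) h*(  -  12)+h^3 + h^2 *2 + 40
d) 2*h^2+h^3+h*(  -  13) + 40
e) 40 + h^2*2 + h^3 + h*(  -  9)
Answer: d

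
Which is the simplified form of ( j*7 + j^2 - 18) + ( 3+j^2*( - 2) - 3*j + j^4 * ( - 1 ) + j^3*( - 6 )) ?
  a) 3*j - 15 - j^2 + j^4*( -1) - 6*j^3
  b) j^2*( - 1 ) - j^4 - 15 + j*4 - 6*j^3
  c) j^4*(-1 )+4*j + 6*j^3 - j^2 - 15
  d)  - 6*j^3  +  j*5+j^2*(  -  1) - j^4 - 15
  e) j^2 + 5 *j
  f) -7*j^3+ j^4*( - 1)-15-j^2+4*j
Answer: b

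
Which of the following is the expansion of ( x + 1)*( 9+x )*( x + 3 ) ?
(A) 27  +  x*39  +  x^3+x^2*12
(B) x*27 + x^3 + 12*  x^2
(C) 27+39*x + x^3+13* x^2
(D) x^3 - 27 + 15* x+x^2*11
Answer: C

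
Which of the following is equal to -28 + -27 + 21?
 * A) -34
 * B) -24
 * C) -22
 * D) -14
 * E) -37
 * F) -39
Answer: A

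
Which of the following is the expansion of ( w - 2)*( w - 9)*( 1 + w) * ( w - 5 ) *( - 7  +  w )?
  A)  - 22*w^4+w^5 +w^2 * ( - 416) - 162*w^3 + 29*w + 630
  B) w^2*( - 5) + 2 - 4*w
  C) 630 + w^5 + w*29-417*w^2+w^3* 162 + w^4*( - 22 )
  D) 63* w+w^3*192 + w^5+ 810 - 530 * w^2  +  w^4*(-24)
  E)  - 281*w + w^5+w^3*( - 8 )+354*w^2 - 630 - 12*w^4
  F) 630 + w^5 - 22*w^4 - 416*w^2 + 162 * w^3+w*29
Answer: F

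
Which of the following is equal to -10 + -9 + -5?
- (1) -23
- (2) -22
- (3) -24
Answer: 3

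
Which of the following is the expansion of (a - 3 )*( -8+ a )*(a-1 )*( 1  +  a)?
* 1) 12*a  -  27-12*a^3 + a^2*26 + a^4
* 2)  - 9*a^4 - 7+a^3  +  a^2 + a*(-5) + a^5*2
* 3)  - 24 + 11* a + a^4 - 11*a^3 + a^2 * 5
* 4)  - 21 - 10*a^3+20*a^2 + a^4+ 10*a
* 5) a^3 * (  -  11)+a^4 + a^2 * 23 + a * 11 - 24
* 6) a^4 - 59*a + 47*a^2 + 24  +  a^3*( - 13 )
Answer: 5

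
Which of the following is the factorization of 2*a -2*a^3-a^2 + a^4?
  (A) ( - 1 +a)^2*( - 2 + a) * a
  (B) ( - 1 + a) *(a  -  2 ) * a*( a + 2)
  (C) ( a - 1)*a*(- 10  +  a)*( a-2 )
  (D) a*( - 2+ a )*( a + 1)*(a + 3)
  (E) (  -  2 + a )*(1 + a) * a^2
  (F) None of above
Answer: F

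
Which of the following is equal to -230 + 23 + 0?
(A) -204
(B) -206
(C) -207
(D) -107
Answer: C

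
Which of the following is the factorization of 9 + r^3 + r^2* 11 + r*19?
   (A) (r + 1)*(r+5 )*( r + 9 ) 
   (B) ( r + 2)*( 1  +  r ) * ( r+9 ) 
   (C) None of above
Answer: C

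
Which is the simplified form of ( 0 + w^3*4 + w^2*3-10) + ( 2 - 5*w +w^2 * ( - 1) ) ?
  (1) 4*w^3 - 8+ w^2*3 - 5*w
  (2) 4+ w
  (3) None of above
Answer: 3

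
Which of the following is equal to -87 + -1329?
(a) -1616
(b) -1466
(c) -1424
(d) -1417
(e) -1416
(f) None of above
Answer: e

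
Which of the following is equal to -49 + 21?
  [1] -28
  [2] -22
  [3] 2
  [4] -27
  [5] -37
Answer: 1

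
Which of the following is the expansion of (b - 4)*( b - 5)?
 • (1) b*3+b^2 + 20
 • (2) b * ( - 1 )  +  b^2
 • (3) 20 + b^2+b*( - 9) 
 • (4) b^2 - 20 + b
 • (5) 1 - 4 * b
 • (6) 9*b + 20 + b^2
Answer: 3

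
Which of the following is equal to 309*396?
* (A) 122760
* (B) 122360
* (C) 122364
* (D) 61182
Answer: C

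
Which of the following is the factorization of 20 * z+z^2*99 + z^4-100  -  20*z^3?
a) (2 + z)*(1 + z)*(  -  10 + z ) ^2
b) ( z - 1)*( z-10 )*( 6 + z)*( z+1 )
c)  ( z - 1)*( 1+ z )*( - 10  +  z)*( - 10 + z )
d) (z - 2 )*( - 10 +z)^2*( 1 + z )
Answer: c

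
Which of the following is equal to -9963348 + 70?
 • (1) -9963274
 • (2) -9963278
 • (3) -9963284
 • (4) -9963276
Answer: 2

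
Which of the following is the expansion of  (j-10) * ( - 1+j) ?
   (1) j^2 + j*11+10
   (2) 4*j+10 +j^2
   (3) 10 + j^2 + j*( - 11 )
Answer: 3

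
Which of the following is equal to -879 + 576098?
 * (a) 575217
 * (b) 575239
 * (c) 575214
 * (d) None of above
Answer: d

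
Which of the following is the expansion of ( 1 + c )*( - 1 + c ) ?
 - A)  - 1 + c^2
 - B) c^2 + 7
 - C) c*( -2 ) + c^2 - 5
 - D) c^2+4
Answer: A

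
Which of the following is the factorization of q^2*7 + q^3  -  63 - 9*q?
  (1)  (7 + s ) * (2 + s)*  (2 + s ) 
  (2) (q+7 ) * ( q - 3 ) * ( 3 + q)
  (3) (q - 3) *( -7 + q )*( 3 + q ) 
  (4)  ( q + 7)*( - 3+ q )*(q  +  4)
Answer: 2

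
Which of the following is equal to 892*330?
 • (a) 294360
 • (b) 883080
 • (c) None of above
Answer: a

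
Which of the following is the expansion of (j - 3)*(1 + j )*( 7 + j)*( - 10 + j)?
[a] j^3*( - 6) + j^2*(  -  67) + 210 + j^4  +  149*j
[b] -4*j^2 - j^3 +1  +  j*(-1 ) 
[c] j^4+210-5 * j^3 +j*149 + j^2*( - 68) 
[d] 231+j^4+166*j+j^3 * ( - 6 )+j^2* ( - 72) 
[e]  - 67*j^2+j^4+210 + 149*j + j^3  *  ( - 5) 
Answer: e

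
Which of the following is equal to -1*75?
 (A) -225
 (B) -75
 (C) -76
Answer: B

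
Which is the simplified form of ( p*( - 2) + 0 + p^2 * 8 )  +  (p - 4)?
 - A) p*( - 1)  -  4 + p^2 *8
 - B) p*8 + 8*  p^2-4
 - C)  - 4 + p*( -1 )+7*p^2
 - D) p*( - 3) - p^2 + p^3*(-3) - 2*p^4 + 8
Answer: A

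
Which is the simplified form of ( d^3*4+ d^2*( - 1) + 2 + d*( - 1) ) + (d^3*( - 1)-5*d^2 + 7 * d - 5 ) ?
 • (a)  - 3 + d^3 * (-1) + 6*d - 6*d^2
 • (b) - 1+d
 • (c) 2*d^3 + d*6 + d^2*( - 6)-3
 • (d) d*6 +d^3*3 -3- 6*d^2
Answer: d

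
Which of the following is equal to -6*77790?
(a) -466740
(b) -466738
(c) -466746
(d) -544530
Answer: a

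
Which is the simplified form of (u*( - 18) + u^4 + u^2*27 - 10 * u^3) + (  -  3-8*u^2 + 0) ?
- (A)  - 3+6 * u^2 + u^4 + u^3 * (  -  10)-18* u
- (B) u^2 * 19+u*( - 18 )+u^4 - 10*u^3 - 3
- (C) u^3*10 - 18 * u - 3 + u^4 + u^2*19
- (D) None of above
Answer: B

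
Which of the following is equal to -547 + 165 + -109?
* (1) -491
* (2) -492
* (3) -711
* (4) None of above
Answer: 1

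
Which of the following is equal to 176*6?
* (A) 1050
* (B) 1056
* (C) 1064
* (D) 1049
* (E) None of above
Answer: B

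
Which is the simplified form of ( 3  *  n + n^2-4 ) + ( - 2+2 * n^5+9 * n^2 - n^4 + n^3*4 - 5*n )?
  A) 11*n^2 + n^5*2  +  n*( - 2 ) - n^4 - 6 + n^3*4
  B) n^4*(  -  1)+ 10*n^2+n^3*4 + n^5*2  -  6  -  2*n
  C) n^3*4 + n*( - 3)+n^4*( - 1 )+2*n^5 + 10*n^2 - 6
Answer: B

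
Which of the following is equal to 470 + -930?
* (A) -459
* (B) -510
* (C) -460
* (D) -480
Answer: C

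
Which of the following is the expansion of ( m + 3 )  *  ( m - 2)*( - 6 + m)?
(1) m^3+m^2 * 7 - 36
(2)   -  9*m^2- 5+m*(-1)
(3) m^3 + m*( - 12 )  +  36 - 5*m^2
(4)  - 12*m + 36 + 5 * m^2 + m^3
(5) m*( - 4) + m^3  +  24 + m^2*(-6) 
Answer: 3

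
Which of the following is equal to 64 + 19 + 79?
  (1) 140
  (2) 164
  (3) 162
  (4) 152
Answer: 3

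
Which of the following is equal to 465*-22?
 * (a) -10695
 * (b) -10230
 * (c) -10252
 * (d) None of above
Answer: b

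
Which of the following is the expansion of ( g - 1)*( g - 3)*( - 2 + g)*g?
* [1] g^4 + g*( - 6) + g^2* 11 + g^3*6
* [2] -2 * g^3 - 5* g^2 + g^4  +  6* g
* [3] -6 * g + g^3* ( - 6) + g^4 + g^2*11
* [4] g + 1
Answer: 3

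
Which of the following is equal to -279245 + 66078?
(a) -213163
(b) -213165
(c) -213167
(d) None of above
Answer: c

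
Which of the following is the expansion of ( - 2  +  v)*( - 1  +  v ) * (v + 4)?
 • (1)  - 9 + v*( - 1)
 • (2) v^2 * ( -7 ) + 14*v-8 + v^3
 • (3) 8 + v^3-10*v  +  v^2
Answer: 3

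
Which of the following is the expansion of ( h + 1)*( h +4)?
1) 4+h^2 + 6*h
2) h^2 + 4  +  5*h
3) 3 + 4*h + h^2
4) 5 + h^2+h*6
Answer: 2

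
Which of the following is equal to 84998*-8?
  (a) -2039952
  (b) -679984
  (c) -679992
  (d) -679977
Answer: b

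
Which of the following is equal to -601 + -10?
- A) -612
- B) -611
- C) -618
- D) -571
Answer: B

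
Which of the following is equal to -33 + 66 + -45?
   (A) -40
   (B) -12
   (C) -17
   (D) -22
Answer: B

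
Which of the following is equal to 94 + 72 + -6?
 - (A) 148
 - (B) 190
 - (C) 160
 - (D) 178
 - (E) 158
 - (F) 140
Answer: C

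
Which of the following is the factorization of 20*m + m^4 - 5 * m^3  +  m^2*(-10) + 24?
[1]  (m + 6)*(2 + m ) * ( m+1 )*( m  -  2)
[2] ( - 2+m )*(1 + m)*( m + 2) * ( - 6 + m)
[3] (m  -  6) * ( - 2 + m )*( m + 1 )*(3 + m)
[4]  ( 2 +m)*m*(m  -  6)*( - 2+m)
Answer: 2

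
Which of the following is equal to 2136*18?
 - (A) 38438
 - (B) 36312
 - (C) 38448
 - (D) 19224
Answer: C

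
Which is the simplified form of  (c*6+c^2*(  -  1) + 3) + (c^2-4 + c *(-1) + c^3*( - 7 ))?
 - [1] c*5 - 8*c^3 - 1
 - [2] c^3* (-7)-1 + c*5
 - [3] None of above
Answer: 2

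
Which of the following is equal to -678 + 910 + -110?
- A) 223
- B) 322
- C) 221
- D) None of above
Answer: D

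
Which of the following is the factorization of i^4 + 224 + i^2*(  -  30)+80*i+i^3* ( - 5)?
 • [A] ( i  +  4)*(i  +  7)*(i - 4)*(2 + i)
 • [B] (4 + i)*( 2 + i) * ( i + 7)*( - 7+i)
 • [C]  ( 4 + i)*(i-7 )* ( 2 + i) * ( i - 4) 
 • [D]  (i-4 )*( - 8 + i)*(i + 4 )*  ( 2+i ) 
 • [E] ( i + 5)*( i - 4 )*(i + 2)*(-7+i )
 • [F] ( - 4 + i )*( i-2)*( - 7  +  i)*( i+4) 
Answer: C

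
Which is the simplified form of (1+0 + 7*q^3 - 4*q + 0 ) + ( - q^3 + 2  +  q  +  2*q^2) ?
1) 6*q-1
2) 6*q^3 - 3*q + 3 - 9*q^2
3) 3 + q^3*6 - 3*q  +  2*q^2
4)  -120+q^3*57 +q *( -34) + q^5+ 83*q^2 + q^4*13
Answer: 3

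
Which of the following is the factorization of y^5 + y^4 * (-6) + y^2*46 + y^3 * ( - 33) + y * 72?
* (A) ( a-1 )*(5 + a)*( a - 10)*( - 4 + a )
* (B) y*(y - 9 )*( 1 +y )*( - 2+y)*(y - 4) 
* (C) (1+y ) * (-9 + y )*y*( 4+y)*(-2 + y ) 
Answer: C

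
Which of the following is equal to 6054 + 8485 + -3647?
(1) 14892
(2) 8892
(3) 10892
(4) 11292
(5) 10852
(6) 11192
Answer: 3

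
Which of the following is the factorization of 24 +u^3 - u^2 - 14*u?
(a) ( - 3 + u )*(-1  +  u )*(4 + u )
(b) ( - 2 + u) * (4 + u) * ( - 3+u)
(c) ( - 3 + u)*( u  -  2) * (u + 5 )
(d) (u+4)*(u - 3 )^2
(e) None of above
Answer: b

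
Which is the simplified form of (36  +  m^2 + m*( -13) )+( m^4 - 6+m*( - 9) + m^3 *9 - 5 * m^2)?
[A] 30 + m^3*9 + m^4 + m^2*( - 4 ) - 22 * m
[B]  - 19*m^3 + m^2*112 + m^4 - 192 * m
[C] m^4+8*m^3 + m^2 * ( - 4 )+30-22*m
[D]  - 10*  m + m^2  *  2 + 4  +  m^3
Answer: A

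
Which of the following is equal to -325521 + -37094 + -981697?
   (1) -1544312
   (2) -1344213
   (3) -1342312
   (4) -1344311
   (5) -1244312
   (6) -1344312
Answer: 6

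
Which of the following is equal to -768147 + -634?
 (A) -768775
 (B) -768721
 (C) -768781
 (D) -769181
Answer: C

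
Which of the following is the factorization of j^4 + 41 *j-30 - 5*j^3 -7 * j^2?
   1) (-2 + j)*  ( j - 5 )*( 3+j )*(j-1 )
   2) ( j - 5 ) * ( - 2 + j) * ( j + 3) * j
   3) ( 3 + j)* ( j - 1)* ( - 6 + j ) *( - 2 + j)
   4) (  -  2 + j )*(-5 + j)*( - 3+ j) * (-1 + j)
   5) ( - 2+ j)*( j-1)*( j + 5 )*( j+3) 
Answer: 1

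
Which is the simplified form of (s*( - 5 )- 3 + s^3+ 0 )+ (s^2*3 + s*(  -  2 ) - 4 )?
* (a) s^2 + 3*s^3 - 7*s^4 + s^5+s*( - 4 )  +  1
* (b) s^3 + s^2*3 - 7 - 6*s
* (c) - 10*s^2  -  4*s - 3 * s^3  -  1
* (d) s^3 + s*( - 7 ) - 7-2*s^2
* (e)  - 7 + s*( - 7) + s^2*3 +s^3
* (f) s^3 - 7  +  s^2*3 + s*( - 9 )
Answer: e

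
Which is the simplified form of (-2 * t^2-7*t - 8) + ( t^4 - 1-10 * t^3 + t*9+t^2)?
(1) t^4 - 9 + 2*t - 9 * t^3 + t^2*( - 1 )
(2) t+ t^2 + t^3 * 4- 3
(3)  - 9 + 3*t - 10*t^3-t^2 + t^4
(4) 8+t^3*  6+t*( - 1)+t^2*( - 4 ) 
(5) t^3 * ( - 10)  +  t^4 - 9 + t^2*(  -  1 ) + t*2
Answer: 5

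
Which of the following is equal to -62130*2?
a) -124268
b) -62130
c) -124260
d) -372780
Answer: c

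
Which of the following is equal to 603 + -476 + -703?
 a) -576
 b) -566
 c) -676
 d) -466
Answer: a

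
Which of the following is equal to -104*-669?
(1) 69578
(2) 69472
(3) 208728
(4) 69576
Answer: 4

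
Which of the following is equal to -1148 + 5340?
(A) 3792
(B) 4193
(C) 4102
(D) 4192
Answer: D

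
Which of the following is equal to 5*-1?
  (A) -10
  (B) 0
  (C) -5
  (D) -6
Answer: C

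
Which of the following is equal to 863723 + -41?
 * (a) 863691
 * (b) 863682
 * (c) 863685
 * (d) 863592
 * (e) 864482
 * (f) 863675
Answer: b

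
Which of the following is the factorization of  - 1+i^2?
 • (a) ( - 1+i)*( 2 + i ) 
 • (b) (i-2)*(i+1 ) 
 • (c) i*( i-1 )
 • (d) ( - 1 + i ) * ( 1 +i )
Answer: d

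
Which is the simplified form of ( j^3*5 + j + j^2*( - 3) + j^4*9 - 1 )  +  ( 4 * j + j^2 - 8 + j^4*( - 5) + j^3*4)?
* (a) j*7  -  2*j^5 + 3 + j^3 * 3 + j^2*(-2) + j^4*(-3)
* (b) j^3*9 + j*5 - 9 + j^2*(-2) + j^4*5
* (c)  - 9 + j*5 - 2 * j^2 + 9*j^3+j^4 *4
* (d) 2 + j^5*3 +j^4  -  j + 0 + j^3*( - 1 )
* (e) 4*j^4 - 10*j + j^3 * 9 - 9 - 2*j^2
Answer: c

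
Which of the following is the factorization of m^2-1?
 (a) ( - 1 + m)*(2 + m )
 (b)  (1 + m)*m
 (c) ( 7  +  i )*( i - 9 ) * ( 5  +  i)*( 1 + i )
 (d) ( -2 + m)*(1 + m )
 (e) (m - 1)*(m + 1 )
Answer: e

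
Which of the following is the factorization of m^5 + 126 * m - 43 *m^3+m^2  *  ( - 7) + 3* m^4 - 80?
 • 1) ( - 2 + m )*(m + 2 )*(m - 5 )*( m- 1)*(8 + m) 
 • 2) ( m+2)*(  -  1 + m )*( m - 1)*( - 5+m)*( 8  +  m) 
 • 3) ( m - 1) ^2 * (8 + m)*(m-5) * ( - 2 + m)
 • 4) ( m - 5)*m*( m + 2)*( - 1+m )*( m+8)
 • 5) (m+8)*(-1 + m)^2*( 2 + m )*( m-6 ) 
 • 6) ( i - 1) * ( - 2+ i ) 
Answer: 2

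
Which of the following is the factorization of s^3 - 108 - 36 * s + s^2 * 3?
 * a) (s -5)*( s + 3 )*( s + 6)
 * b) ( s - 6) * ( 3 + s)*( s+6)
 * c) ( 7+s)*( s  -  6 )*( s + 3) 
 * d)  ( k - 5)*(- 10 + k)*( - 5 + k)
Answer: b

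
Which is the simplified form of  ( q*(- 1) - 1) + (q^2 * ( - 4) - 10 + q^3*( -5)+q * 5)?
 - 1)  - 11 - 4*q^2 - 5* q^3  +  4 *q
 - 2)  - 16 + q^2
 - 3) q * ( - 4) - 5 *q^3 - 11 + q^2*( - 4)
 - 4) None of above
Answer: 1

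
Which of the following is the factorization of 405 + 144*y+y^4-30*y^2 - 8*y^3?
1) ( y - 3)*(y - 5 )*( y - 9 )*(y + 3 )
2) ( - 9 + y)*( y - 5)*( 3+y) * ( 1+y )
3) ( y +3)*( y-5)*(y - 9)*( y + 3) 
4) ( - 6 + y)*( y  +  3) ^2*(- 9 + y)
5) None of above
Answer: 3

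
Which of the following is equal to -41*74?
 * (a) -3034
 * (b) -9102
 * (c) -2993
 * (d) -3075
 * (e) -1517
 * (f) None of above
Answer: a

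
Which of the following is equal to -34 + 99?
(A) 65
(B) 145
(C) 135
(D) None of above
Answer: A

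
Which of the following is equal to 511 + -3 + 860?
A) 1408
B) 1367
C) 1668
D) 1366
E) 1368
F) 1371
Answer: E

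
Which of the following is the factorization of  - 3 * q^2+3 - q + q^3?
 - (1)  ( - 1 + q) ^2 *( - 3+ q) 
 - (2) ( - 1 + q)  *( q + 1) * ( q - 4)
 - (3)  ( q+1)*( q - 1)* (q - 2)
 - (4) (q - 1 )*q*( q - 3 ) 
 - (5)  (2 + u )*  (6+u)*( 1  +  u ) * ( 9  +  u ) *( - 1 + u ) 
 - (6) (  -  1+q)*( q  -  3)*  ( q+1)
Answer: 6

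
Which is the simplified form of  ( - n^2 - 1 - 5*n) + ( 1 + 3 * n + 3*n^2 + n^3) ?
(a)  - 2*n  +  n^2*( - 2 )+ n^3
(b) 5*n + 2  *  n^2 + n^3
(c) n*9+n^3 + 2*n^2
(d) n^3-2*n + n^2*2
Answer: d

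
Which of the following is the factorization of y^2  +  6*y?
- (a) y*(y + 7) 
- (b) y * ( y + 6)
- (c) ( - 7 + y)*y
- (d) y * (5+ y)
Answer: b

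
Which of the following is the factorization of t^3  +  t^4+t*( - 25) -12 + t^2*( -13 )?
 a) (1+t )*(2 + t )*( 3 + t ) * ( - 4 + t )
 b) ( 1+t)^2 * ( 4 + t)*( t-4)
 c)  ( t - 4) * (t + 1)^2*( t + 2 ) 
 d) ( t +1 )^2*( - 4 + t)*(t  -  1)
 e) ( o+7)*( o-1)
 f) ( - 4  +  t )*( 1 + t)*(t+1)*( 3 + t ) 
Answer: f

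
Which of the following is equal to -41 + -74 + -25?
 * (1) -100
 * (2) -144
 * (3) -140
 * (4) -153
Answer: 3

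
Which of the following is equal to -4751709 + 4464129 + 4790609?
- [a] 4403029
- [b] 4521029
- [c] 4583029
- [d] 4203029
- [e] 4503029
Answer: e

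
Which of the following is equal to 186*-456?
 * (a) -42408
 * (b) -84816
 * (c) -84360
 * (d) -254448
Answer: b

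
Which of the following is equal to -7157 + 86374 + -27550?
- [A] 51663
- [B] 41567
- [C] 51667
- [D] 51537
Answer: C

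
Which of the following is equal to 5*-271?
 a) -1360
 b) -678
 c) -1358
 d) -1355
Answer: d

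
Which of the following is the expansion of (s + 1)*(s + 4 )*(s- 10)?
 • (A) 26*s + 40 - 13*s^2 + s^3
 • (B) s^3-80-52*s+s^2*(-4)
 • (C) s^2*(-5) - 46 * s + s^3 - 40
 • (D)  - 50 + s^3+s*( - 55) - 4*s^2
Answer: C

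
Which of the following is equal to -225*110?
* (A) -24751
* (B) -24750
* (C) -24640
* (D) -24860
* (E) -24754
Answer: B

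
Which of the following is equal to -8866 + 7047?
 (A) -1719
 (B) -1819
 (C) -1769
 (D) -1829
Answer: B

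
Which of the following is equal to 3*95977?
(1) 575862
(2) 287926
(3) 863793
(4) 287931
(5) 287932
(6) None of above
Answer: 4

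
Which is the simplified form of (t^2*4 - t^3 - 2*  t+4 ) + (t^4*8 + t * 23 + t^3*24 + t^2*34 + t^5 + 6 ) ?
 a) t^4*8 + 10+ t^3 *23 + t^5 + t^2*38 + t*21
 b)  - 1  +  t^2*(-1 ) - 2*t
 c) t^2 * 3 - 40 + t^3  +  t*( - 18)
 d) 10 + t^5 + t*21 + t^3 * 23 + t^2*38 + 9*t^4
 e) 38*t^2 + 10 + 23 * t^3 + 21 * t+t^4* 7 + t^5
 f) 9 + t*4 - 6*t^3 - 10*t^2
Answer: a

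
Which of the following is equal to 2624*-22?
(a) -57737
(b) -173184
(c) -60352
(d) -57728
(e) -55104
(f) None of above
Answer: d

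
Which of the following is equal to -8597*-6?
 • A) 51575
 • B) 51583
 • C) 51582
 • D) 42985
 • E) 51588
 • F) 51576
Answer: C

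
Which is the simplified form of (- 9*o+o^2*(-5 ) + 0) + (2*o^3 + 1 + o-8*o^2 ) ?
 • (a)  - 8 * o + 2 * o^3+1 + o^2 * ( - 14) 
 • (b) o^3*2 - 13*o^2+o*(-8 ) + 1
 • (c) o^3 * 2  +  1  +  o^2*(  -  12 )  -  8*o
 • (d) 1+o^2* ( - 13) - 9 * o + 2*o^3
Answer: b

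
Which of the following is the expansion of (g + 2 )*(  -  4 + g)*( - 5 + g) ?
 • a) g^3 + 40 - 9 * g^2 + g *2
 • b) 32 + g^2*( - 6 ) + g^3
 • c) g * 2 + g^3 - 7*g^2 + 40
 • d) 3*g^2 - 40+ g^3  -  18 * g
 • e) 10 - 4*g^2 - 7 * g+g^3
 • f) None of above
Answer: c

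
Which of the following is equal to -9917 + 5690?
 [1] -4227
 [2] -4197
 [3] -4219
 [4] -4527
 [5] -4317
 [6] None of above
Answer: 1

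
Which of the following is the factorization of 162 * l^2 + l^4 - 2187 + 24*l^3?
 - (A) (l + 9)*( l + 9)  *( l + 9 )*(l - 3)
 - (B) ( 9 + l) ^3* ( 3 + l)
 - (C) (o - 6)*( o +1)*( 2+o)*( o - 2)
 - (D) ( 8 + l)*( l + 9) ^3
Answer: A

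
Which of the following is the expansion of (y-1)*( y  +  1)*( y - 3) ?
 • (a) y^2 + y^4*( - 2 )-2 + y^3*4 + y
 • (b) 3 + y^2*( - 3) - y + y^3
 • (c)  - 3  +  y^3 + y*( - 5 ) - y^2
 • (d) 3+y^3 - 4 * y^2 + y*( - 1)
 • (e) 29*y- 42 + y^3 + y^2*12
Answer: b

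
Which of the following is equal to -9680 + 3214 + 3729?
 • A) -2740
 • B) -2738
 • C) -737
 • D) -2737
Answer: D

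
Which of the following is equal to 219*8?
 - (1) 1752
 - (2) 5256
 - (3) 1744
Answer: 1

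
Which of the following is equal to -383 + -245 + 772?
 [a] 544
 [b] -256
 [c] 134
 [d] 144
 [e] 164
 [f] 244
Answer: d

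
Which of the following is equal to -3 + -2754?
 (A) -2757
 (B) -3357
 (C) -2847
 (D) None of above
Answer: A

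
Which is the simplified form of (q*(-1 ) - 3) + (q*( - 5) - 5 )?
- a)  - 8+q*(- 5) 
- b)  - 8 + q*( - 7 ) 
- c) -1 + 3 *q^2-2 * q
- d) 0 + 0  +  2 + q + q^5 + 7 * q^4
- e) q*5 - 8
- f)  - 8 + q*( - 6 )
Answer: f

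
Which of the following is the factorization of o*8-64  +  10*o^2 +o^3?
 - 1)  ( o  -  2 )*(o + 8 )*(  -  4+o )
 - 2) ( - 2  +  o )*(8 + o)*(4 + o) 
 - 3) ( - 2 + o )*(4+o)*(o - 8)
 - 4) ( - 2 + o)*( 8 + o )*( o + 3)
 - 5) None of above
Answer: 2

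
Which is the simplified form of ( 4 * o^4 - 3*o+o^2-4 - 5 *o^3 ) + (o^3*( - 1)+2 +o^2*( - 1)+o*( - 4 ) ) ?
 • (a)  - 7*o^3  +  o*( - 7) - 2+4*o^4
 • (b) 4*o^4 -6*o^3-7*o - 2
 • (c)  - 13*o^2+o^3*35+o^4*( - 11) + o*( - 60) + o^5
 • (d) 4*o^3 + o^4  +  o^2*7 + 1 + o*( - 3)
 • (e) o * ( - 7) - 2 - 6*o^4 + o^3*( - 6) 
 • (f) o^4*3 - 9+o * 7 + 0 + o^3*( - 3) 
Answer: b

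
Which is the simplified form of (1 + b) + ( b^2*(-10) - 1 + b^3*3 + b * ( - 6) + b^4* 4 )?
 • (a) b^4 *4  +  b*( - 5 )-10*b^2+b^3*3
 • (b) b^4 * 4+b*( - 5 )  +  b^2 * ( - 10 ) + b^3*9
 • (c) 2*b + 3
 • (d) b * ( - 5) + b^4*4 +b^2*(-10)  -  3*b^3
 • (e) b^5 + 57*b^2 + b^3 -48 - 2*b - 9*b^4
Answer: a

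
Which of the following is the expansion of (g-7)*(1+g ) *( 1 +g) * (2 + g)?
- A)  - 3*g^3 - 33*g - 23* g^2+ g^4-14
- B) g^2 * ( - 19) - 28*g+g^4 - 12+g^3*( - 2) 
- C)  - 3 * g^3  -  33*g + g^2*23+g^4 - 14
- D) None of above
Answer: A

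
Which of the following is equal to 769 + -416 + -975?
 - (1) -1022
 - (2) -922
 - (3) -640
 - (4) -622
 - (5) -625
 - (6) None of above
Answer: 4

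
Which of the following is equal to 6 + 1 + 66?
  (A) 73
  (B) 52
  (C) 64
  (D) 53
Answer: A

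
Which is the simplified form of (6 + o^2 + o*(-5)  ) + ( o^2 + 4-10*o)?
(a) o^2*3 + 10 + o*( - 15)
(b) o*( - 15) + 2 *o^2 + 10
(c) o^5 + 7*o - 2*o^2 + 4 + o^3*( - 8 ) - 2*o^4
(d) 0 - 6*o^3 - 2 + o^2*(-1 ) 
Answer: b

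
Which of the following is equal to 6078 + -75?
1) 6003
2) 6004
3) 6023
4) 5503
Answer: 1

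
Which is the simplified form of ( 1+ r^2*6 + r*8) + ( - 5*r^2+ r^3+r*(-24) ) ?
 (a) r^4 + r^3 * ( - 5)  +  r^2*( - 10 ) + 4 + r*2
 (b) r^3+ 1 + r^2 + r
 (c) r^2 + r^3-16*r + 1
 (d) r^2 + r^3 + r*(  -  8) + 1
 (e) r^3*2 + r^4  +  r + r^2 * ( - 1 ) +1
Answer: c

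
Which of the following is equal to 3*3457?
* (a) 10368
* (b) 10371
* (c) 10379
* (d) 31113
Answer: b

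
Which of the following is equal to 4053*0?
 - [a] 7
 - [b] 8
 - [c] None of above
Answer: c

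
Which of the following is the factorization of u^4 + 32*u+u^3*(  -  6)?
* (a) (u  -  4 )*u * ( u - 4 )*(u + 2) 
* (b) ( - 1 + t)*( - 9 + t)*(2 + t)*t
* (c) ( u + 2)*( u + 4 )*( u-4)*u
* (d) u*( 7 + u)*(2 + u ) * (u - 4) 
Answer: a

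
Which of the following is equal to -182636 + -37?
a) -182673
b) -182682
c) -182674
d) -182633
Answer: a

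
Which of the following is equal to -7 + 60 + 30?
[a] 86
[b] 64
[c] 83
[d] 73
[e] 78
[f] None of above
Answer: c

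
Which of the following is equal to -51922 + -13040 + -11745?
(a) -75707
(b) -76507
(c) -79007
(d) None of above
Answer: d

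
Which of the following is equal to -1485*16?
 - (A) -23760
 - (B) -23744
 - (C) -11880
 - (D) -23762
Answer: A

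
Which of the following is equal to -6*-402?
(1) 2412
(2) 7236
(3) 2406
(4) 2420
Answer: 1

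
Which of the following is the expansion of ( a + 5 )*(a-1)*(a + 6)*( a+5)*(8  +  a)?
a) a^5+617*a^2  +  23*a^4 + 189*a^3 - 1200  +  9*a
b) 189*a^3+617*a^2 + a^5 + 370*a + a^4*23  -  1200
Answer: b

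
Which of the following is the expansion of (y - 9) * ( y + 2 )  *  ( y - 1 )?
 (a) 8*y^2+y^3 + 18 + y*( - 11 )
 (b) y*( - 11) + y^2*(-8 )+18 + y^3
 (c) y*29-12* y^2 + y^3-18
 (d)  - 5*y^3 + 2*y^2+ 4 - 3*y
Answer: b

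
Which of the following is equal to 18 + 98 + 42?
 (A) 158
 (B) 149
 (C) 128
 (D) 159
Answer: A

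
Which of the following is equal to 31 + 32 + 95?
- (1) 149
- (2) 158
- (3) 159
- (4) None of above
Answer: 2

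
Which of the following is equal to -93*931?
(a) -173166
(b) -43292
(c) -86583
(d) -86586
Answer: c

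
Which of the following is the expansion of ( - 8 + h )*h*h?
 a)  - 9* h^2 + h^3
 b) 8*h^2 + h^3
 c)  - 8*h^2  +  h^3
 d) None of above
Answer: c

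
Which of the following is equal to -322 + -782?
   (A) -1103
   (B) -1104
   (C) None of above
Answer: B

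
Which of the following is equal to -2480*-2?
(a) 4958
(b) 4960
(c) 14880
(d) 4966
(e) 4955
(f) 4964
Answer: b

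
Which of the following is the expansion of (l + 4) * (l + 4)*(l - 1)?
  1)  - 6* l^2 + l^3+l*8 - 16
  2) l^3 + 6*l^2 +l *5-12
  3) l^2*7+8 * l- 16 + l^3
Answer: 3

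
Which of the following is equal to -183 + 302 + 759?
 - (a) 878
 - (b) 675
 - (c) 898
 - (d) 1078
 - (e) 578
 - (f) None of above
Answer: a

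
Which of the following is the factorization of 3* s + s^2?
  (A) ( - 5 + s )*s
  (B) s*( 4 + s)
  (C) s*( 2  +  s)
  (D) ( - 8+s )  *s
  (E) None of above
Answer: E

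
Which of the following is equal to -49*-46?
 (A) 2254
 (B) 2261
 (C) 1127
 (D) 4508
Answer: A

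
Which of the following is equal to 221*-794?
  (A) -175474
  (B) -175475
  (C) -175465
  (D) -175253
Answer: A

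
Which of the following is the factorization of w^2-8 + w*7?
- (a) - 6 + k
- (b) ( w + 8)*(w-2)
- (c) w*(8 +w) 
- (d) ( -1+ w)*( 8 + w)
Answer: d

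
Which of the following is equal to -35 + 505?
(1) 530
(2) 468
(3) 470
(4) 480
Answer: 3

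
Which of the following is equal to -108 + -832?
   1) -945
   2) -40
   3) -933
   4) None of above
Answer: 4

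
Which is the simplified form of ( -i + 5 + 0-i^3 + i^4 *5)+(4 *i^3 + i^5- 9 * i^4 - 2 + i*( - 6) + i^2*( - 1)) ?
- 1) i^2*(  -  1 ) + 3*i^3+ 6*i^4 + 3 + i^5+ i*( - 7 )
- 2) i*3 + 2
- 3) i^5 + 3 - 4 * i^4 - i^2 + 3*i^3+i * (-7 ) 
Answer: 3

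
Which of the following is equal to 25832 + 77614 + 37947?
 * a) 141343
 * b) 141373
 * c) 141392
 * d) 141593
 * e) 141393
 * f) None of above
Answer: e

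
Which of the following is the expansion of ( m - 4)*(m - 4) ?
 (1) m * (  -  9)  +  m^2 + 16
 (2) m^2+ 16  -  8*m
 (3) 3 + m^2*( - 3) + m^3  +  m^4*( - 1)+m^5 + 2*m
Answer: 2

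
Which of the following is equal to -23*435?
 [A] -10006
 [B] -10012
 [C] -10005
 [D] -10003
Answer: C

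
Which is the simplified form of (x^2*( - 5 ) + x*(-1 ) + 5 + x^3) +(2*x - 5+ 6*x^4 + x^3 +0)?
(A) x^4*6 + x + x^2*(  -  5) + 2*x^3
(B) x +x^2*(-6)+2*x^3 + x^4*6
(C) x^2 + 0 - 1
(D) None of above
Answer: A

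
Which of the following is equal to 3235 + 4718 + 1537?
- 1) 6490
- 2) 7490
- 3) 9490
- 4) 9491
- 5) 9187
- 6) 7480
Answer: 3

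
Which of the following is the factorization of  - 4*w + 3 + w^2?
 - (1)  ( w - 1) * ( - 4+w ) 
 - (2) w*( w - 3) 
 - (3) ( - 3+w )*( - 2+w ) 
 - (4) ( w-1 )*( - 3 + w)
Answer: 4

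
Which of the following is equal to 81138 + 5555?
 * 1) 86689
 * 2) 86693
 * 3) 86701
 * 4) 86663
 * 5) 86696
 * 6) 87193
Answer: 2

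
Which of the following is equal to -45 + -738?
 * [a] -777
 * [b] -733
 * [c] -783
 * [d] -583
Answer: c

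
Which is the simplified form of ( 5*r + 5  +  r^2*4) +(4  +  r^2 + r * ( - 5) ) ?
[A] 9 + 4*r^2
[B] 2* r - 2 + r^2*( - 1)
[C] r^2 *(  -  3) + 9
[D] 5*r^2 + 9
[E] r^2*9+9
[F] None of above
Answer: D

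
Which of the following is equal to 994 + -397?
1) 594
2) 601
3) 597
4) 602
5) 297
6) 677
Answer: 3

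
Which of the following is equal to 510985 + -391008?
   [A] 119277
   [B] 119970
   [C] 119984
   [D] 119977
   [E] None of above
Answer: D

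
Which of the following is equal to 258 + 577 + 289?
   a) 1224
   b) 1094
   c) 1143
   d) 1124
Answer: d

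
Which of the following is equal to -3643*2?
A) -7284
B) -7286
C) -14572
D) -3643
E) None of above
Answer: B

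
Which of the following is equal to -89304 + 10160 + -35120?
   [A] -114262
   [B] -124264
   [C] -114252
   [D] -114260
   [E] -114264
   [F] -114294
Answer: E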